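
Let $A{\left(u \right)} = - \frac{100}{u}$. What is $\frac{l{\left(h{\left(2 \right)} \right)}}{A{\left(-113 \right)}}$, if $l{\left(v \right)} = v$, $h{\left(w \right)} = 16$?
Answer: $\frac{452}{25} \approx 18.08$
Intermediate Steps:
$\frac{l{\left(h{\left(2 \right)} \right)}}{A{\left(-113 \right)}} = \frac{16}{\left(-100\right) \frac{1}{-113}} = \frac{16}{\left(-100\right) \left(- \frac{1}{113}\right)} = \frac{16}{\frac{100}{113}} = 16 \cdot \frac{113}{100} = \frac{452}{25}$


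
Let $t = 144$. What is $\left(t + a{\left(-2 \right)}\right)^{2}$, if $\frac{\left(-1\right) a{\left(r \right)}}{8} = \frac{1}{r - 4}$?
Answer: $\frac{190096}{9} \approx 21122.0$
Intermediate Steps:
$a{\left(r \right)} = - \frac{8}{-4 + r}$ ($a{\left(r \right)} = - \frac{8}{r - 4} = - \frac{8}{-4 + r}$)
$\left(t + a{\left(-2 \right)}\right)^{2} = \left(144 - \frac{8}{-4 - 2}\right)^{2} = \left(144 - \frac{8}{-6}\right)^{2} = \left(144 - - \frac{4}{3}\right)^{2} = \left(144 + \frac{4}{3}\right)^{2} = \left(\frac{436}{3}\right)^{2} = \frac{190096}{9}$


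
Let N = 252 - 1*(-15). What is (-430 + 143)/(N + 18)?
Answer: -287/285 ≈ -1.0070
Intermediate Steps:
N = 267 (N = 252 + 15 = 267)
(-430 + 143)/(N + 18) = (-430 + 143)/(267 + 18) = -287/285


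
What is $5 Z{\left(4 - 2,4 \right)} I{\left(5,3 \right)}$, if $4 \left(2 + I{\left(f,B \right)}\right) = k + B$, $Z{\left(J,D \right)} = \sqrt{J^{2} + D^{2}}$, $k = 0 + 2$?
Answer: $- \frac{15 \sqrt{5}}{2} \approx -16.771$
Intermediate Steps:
$k = 2$
$Z{\left(J,D \right)} = \sqrt{D^{2} + J^{2}}$
$I{\left(f,B \right)} = - \frac{3}{2} + \frac{B}{4}$ ($I{\left(f,B \right)} = -2 + \frac{2 + B}{4} = -2 + \left(\frac{1}{2} + \frac{B}{4}\right) = - \frac{3}{2} + \frac{B}{4}$)
$5 Z{\left(4 - 2,4 \right)} I{\left(5,3 \right)} = 5 \sqrt{4^{2} + \left(4 - 2\right)^{2}} \left(- \frac{3}{2} + \frac{1}{4} \cdot 3\right) = 5 \sqrt{16 + 2^{2}} \left(- \frac{3}{2} + \frac{3}{4}\right) = 5 \sqrt{16 + 4} \left(- \frac{3}{4}\right) = 5 \sqrt{20} \left(- \frac{3}{4}\right) = 5 \cdot 2 \sqrt{5} \left(- \frac{3}{4}\right) = 10 \sqrt{5} \left(- \frac{3}{4}\right) = - \frac{15 \sqrt{5}}{2}$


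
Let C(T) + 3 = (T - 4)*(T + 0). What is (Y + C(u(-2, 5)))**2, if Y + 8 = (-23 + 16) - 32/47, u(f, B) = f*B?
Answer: 32512804/2209 ≈ 14718.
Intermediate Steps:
u(f, B) = B*f
C(T) = -3 + T*(-4 + T) (C(T) = -3 + (T - 4)*(T + 0) = -3 + (-4 + T)*T = -3 + T*(-4 + T))
Y = -737/47 (Y = -8 + ((-23 + 16) - 32/47) = -8 + (-7 - 32*1/47) = -8 + (-7 - 32/47) = -8 - 361/47 = -737/47 ≈ -15.681)
(Y + C(u(-2, 5)))**2 = (-737/47 + (-3 + (5*(-2))**2 - 20*(-2)))**2 = (-737/47 + (-3 + (-10)**2 - 4*(-10)))**2 = (-737/47 + (-3 + 100 + 40))**2 = (-737/47 + 137)**2 = (5702/47)**2 = 32512804/2209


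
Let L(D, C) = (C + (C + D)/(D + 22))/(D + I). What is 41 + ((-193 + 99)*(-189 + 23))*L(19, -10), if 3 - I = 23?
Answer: 6258885/41 ≈ 1.5266e+5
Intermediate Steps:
I = -20 (I = 3 - 1*23 = 3 - 23 = -20)
L(D, C) = (C + (C + D)/(22 + D))/(-20 + D) (L(D, C) = (C + (C + D)/(D + 22))/(D - 20) = (C + (C + D)/(22 + D))/(-20 + D))
41 + ((-193 + 99)*(-189 + 23))*L(19, -10) = 41 + ((-193 + 99)*(-189 + 23))*((19 + 23*(-10) - 10*19)/(-440 + 19² + 2*19)) = 41 + (-94*(-166))*((19 - 230 - 190)/(-440 + 361 + 38)) = 41 + 15604*(-401/(-41)) = 41 + 15604*(-1/41*(-401)) = 41 + 15604*(401/41) = 41 + 6257204/41 = 6258885/41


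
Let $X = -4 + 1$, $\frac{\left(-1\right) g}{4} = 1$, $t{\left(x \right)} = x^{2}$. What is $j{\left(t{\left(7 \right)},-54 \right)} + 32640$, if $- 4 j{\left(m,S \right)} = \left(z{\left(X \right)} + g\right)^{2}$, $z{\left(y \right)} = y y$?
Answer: $\frac{130535}{4} \approx 32634.0$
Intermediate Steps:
$g = -4$ ($g = \left(-4\right) 1 = -4$)
$X = -3$
$z{\left(y \right)} = y^{2}$
$j{\left(m,S \right)} = - \frac{25}{4}$ ($j{\left(m,S \right)} = - \frac{\left(\left(-3\right)^{2} - 4\right)^{2}}{4} = - \frac{\left(9 - 4\right)^{2}}{4} = - \frac{5^{2}}{4} = \left(- \frac{1}{4}\right) 25 = - \frac{25}{4}$)
$j{\left(t{\left(7 \right)},-54 \right)} + 32640 = - \frac{25}{4} + 32640 = \frac{130535}{4}$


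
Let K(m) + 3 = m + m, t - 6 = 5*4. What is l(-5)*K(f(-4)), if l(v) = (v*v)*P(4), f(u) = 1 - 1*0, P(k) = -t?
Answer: 650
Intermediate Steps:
t = 26 (t = 6 + 5*4 = 6 + 20 = 26)
P(k) = -26 (P(k) = -1*26 = -26)
f(u) = 1 (f(u) = 1 + 0 = 1)
K(m) = -3 + 2*m (K(m) = -3 + (m + m) = -3 + 2*m)
l(v) = -26*v**2 (l(v) = (v*v)*(-26) = v**2*(-26) = -26*v**2)
l(-5)*K(f(-4)) = (-26*(-5)**2)*(-3 + 2*1) = (-26*25)*(-3 + 2) = -650*(-1) = 650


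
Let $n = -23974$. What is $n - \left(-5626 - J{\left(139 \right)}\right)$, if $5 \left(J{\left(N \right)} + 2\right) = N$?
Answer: $- \frac{91611}{5} \approx -18322.0$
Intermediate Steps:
$J{\left(N \right)} = -2 + \frac{N}{5}$
$n - \left(-5626 - J{\left(139 \right)}\right) = -23974 - \left(-5626 - \left(-2 + \frac{1}{5} \cdot 139\right)\right) = -23974 - \left(-5626 - \left(-2 + \frac{139}{5}\right)\right) = -23974 - \left(-5626 - \frac{129}{5}\right) = -23974 - - \frac{28259}{5} = -23974 + \frac{28259}{5} = - \frac{91611}{5}$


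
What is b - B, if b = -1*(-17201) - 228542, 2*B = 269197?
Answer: -691879/2 ≈ -3.4594e+5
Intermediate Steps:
B = 269197/2 (B = (½)*269197 = 269197/2 ≈ 1.3460e+5)
b = -211341 (b = 17201 - 228542 = -211341)
b - B = -211341 - 1*269197/2 = -211341 - 269197/2 = -691879/2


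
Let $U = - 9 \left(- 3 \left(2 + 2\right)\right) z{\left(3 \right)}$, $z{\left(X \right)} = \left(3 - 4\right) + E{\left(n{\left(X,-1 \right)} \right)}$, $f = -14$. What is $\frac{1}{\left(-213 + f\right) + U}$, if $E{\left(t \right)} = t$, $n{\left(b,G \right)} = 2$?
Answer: $- \frac{1}{119} \approx -0.0084034$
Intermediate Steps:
$z{\left(X \right)} = 1$ ($z{\left(X \right)} = \left(3 - 4\right) + 2 = -1 + 2 = 1$)
$U = 108$ ($U = - 9 \left(- 3 \left(2 + 2\right)\right) 1 = - 9 \left(\left(-3\right) 4\right) 1 = \left(-9\right) \left(-12\right) 1 = 108 \cdot 1 = 108$)
$\frac{1}{\left(-213 + f\right) + U} = \frac{1}{\left(-213 - 14\right) + 108} = \frac{1}{-227 + 108} = \frac{1}{-119} = - \frac{1}{119}$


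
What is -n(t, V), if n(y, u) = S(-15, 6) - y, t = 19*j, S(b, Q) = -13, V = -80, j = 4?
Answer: 89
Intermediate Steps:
t = 76 (t = 19*4 = 76)
n(y, u) = -13 - y
-n(t, V) = -(-13 - 1*76) = -(-13 - 76) = -1*(-89) = 89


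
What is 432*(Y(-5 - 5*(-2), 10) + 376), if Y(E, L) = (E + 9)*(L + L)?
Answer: 283392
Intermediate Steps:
Y(E, L) = 2*L*(9 + E) (Y(E, L) = (9 + E)*(2*L) = 2*L*(9 + E))
432*(Y(-5 - 5*(-2), 10) + 376) = 432*(2*10*(9 + (-5 - 5*(-2))) + 376) = 432*(2*10*(9 + (-5 + 10)) + 376) = 432*(2*10*(9 + 5) + 376) = 432*(2*10*14 + 376) = 432*(280 + 376) = 432*656 = 283392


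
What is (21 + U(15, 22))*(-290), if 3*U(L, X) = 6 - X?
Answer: -13630/3 ≈ -4543.3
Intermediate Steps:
U(L, X) = 2 - X/3 (U(L, X) = (6 - X)/3 = 2 - X/3)
(21 + U(15, 22))*(-290) = (21 + (2 - 1/3*22))*(-290) = (21 + (2 - 22/3))*(-290) = (21 - 16/3)*(-290) = (47/3)*(-290) = -13630/3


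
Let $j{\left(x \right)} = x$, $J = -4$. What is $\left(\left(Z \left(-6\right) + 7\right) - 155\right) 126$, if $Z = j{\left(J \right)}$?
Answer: $-15624$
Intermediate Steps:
$Z = -4$
$\left(\left(Z \left(-6\right) + 7\right) - 155\right) 126 = \left(\left(\left(-4\right) \left(-6\right) + 7\right) - 155\right) 126 = \left(\left(24 + 7\right) - 155\right) 126 = \left(31 - 155\right) 126 = \left(-124\right) 126 = -15624$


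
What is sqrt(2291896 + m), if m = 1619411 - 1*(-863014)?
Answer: sqrt(4774321) ≈ 2185.0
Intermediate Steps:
m = 2482425 (m = 1619411 + 863014 = 2482425)
sqrt(2291896 + m) = sqrt(2291896 + 2482425) = sqrt(4774321)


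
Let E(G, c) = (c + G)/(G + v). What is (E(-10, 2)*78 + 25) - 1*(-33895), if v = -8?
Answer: 101864/3 ≈ 33955.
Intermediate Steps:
E(G, c) = (G + c)/(-8 + G) (E(G, c) = (c + G)/(G - 8) = (G + c)/(-8 + G))
(E(-10, 2)*78 + 25) - 1*(-33895) = (((-10 + 2)/(-8 - 10))*78 + 25) - 1*(-33895) = ((-8/(-18))*78 + 25) + 33895 = (-1/18*(-8)*78 + 25) + 33895 = ((4/9)*78 + 25) + 33895 = (104/3 + 25) + 33895 = 179/3 + 33895 = 101864/3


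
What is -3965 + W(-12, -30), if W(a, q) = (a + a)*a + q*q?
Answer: -2777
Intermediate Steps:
W(a, q) = q² + 2*a² (W(a, q) = (2*a)*a + q² = 2*a² + q² = q² + 2*a²)
-3965 + W(-12, -30) = -3965 + ((-30)² + 2*(-12)²) = -3965 + (900 + 2*144) = -3965 + (900 + 288) = -3965 + 1188 = -2777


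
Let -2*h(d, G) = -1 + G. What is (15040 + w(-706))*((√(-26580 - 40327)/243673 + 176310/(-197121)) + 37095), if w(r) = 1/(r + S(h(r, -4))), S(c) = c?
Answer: 17192426667260270/30816583 + 21161278*I*√66907/342847911 ≈ 5.579e+8 + 15.965*I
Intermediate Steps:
h(d, G) = ½ - G/2 (h(d, G) = -(-1 + G)/2 = ½ - G/2)
w(r) = 1/(5/2 + r) (w(r) = 1/(r + (½ - ½*(-4))) = 1/(r + (½ + 2)) = 1/(r + 5/2) = 1/(5/2 + r))
(15040 + w(-706))*((√(-26580 - 40327)/243673 + 176310/(-197121)) + 37095) = (15040 + 2/(5 + 2*(-706)))*((√(-26580 - 40327)/243673 + 176310/(-197121)) + 37095) = (15040 + 2/(5 - 1412))*((√(-66907)*(1/243673) + 176310*(-1/197121)) + 37095) = (15040 + 2/(-1407))*(((I*√66907)*(1/243673) - 58770/65707) + 37095) = (15040 + 2*(-1/1407))*((I*√66907/243673 - 58770/65707) + 37095) = (15040 - 2/1407)*((-58770/65707 + I*√66907/243673) + 37095) = 21161278*(2437342395/65707 + I*√66907/243673)/1407 = 17192426667260270/30816583 + 21161278*I*√66907/342847911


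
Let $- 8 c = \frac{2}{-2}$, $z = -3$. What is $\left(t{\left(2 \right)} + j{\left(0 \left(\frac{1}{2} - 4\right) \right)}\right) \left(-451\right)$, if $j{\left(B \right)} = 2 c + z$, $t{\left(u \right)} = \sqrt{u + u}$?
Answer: $\frac{1353}{4} \approx 338.25$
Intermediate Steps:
$c = \frac{1}{8}$ ($c = - \frac{2 \frac{1}{-2}}{8} = - \frac{2 \left(- \frac{1}{2}\right)}{8} = \left(- \frac{1}{8}\right) \left(-1\right) = \frac{1}{8} \approx 0.125$)
$t{\left(u \right)} = \sqrt{2} \sqrt{u}$ ($t{\left(u \right)} = \sqrt{2 u} = \sqrt{2} \sqrt{u}$)
$j{\left(B \right)} = - \frac{11}{4}$ ($j{\left(B \right)} = 2 \cdot \frac{1}{8} - 3 = \frac{1}{4} - 3 = - \frac{11}{4}$)
$\left(t{\left(2 \right)} + j{\left(0 \left(\frac{1}{2} - 4\right) \right)}\right) \left(-451\right) = \left(\sqrt{2} \sqrt{2} - \frac{11}{4}\right) \left(-451\right) = \left(2 - \frac{11}{4}\right) \left(-451\right) = \left(- \frac{3}{4}\right) \left(-451\right) = \frac{1353}{4}$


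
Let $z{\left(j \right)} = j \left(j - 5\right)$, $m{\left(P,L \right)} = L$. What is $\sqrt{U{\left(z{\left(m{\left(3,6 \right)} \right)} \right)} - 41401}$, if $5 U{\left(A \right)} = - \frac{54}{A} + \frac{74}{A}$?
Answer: $\frac{i \sqrt{372603}}{3} \approx 203.47 i$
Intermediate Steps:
$z{\left(j \right)} = j \left(-5 + j\right)$
$U{\left(A \right)} = \frac{4}{A}$ ($U{\left(A \right)} = \frac{- \frac{54}{A} + \frac{74}{A}}{5} = \frac{20 \frac{1}{A}}{5} = \frac{4}{A}$)
$\sqrt{U{\left(z{\left(m{\left(3,6 \right)} \right)} \right)} - 41401} = \sqrt{\frac{4}{6 \left(-5 + 6\right)} - 41401} = \sqrt{\frac{4}{6 \cdot 1} - 41401} = \sqrt{\frac{4}{6} - 41401} = \sqrt{4 \cdot \frac{1}{6} - 41401} = \sqrt{\frac{2}{3} - 41401} = \sqrt{- \frac{124201}{3}} = \frac{i \sqrt{372603}}{3}$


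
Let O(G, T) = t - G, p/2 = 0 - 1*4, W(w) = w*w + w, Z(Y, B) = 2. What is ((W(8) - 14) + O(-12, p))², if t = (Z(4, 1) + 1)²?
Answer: 6241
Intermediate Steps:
W(w) = w + w² (W(w) = w² + w = w + w²)
t = 9 (t = (2 + 1)² = 3² = 9)
p = -8 (p = 2*(0 - 1*4) = 2*(0 - 4) = 2*(-4) = -8)
O(G, T) = 9 - G
((W(8) - 14) + O(-12, p))² = ((8*(1 + 8) - 14) + (9 - 1*(-12)))² = ((8*9 - 14) + (9 + 12))² = ((72 - 14) + 21)² = (58 + 21)² = 79² = 6241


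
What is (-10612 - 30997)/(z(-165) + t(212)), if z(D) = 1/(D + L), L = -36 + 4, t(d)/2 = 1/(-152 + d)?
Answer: -245909190/167 ≈ -1.4725e+6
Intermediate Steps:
t(d) = 2/(-152 + d)
L = -32
z(D) = 1/(-32 + D) (z(D) = 1/(D - 32) = 1/(-32 + D))
(-10612 - 30997)/(z(-165) + t(212)) = (-10612 - 30997)/(1/(-32 - 165) + 2/(-152 + 212)) = -41609/(1/(-197) + 2/60) = -41609/(-1/197 + 2*(1/60)) = -41609/(-1/197 + 1/30) = -41609/167/5910 = -41609*5910/167 = -245909190/167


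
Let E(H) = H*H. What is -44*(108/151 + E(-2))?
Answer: -31328/151 ≈ -207.47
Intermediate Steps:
E(H) = H²
-44*(108/151 + E(-2)) = -44*(108/151 + (-2)²) = -44*(108*(1/151) + 4) = -44*(108/151 + 4) = -44*712/151 = -31328/151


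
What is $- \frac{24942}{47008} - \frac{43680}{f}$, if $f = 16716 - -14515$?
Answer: $- \frac{1416136521}{734053424} \approx -1.9292$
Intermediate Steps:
$f = 31231$ ($f = 16716 + 14515 = 31231$)
$- \frac{24942}{47008} - \frac{43680}{f} = - \frac{24942}{47008} - \frac{43680}{31231} = \left(-24942\right) \frac{1}{47008} - \frac{43680}{31231} = - \frac{12471}{23504} - \frac{43680}{31231} = - \frac{1416136521}{734053424}$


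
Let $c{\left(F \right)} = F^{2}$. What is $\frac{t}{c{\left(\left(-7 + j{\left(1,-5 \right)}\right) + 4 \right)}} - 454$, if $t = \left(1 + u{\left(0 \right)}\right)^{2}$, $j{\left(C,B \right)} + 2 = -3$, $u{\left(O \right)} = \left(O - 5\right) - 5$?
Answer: $- \frac{28975}{64} \approx -452.73$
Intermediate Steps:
$u{\left(O \right)} = -10 + O$ ($u{\left(O \right)} = \left(-5 + O\right) - 5 = -10 + O$)
$j{\left(C,B \right)} = -5$ ($j{\left(C,B \right)} = -2 - 3 = -5$)
$t = 81$ ($t = \left(1 + \left(-10 + 0\right)\right)^{2} = \left(1 - 10\right)^{2} = \left(-9\right)^{2} = 81$)
$\frac{t}{c{\left(\left(-7 + j{\left(1,-5 \right)}\right) + 4 \right)}} - 454 = \frac{81}{\left(\left(-7 - 5\right) + 4\right)^{2}} - 454 = \frac{81}{\left(-12 + 4\right)^{2}} - 454 = \frac{81}{\left(-8\right)^{2}} - 454 = \frac{81}{64} - 454 = - \frac{28975}{64}$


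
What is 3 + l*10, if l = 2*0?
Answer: 3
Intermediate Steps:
l = 0
3 + l*10 = 3 + 0*10 = 3 + 0 = 3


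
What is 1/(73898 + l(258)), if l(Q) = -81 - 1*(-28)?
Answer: 1/73845 ≈ 1.3542e-5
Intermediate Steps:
l(Q) = -53 (l(Q) = -81 + 28 = -53)
1/(73898 + l(258)) = 1/(73898 - 53) = 1/73845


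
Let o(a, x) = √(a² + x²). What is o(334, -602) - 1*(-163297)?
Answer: 163297 + 34*√410 ≈ 1.6399e+5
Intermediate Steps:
o(334, -602) - 1*(-163297) = √(334² + (-602)²) - 1*(-163297) = √(111556 + 362404) + 163297 = √473960 + 163297 = 34*√410 + 163297 = 163297 + 34*√410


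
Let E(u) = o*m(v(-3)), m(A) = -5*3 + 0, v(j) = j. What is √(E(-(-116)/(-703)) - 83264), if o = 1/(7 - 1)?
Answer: I*√333066/2 ≈ 288.56*I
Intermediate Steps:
o = ⅙ (o = 1/6 = ⅙ ≈ 0.16667)
m(A) = -15 (m(A) = -15 + 0 = -15)
E(u) = -5/2 (E(u) = (⅙)*(-15) = -5/2)
√(E(-(-116)/(-703)) - 83264) = √(-5/2 - 83264) = √(-166533/2) = I*√333066/2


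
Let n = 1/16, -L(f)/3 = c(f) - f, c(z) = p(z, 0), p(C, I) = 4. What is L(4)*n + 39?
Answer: 39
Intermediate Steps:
c(z) = 4
L(f) = -12 + 3*f (L(f) = -3*(4 - f) = -12 + 3*f)
n = 1/16 ≈ 0.062500
L(4)*n + 39 = (-12 + 3*4)*(1/16) + 39 = (-12 + 12)*(1/16) + 39 = 0*(1/16) + 39 = 0 + 39 = 39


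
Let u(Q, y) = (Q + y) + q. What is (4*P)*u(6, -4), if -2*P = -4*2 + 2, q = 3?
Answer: 60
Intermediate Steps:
u(Q, y) = 3 + Q + y (u(Q, y) = (Q + y) + 3 = 3 + Q + y)
P = 3 (P = -(-4*2 + 2)/2 = -(-8 + 2)/2 = -1/2*(-6) = 3)
(4*P)*u(6, -4) = (4*3)*(3 + 6 - 4) = 12*5 = 60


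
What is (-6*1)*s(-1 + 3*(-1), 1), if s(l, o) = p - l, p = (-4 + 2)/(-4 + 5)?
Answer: -12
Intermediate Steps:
p = -2 (p = -2/1 = -2*1 = -2)
s(l, o) = -2 - l
(-6*1)*s(-1 + 3*(-1), 1) = (-6*1)*(-2 - (-1 + 3*(-1))) = -6*(-2 - (-1 - 3)) = -6*(-2 - 1*(-4)) = -6*(-2 + 4) = -6*2 = -12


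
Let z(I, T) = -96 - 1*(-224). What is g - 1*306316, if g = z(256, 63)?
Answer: -306188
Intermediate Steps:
z(I, T) = 128 (z(I, T) = -96 + 224 = 128)
g = 128
g - 1*306316 = 128 - 1*306316 = 128 - 306316 = -306188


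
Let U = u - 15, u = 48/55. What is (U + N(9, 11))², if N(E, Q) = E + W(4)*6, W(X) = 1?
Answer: 2304/3025 ≈ 0.76165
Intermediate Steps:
u = 48/55 (u = 48*(1/55) = 48/55 ≈ 0.87273)
N(E, Q) = 6 + E (N(E, Q) = E + 1*6 = E + 6 = 6 + E)
U = -777/55 (U = 48/55 - 15 = -777/55 ≈ -14.127)
(U + N(9, 11))² = (-777/55 + (6 + 9))² = (-777/55 + 15)² = (48/55)² = 2304/3025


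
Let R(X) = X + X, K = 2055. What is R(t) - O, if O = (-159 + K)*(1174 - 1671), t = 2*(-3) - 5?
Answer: 942290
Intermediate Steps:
t = -11 (t = -6 - 5 = -11)
R(X) = 2*X
O = -942312 (O = (-159 + 2055)*(1174 - 1671) = 1896*(-497) = -942312)
R(t) - O = 2*(-11) - 1*(-942312) = -22 + 942312 = 942290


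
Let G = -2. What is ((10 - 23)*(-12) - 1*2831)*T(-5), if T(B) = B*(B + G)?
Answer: -93625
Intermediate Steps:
T(B) = B*(-2 + B) (T(B) = B*(B - 2) = B*(-2 + B))
((10 - 23)*(-12) - 1*2831)*T(-5) = ((10 - 23)*(-12) - 1*2831)*(-5*(-2 - 5)) = (-13*(-12) - 2831)*(-5*(-7)) = (156 - 2831)*35 = -2675*35 = -93625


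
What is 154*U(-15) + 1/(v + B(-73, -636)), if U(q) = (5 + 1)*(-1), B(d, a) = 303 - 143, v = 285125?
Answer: -263603339/285285 ≈ -924.00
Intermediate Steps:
B(d, a) = 160
U(q) = -6 (U(q) = 6*(-1) = -6)
154*U(-15) + 1/(v + B(-73, -636)) = 154*(-6) + 1/(285125 + 160) = -924 + 1/285285 = -263603339/285285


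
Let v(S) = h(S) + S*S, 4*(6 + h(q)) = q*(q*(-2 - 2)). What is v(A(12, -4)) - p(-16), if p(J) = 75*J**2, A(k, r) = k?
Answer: -19206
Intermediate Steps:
h(q) = -6 - q**2 (h(q) = -6 + (q*(q*(-2 - 2)))/4 = -6 + (q*(q*(-4)))/4 = -6 + (q*(-4*q))/4 = -6 + (-4*q**2)/4 = -6 - q**2)
v(S) = -6 (v(S) = (-6 - S**2) + S*S = (-6 - S**2) + S**2 = -6)
v(A(12, -4)) - p(-16) = -6 - 75*(-16)**2 = -6 - 75*256 = -6 - 1*19200 = -6 - 19200 = -19206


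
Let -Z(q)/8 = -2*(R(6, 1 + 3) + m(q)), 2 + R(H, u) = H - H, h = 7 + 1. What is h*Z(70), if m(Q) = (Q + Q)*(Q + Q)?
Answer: 2508544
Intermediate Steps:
h = 8
R(H, u) = -2 (R(H, u) = -2 + (H - H) = -2 + 0 = -2)
m(Q) = 4*Q² (m(Q) = (2*Q)*(2*Q) = 4*Q²)
Z(q) = -32 + 64*q² (Z(q) = -(-16)*(-2 + 4*q²) = -8*(4 - 8*q²) = -32 + 64*q²)
h*Z(70) = 8*(-32 + 64*70²) = 8*(-32 + 64*4900) = 8*(-32 + 313600) = 8*313568 = 2508544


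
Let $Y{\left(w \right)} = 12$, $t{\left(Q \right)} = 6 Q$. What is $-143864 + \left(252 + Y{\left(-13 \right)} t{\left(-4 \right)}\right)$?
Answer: $-143900$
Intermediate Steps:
$-143864 + \left(252 + Y{\left(-13 \right)} t{\left(-4 \right)}\right) = -143864 + \left(252 + 12 \cdot 6 \left(-4\right)\right) = -143864 + \left(252 + 12 \left(-24\right)\right) = -143864 + \left(252 - 288\right) = -143864 - 36 = -143900$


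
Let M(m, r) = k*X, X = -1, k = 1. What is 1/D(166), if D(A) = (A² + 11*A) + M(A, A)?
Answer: 1/29381 ≈ 3.4036e-5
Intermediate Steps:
M(m, r) = -1 (M(m, r) = 1*(-1) = -1)
D(A) = -1 + A² + 11*A (D(A) = (A² + 11*A) - 1 = -1 + A² + 11*A)
1/D(166) = 1/(-1 + 166² + 11*166) = 1/(-1 + 27556 + 1826) = 1/29381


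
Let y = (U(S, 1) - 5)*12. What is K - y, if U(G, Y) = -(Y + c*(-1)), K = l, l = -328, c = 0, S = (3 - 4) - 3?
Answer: -256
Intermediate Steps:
S = -4 (S = -1 - 3 = -4)
K = -328
U(G, Y) = -Y (U(G, Y) = -(Y + 0*(-1)) = -(Y + 0) = -Y)
y = -72 (y = (-1*1 - 5)*12 = (-1 - 5)*12 = -6*12 = -72)
K - y = -328 - 1*(-72) = -328 + 72 = -256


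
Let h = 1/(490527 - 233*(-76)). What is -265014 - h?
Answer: -134689390291/508235 ≈ -2.6501e+5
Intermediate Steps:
h = 1/508235 (h = 1/(490527 + 17708) = 1/508235 ≈ 1.9676e-6)
-265014 - h = -265014 - 1*1/508235 = -265014 - 1/508235 = -134689390291/508235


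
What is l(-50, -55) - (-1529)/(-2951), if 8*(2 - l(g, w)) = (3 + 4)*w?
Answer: 1171119/23608 ≈ 49.607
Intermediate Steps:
l(g, w) = 2 - 7*w/8 (l(g, w) = 2 - (3 + 4)*w/8 = 2 - 7*w/8)
l(-50, -55) - (-1529)/(-2951) = (2 - 7/8*(-55)) - (-1529)/(-2951) = (2 + 385/8) - (-1529)*(-1)/2951 = 401/8 - 1*1529/2951 = 401/8 - 1529/2951 = 1171119/23608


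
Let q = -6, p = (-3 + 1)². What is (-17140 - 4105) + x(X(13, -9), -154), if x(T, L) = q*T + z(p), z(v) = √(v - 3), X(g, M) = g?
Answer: -21322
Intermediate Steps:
p = 4 (p = (-2)² = 4)
z(v) = √(-3 + v)
x(T, L) = 1 - 6*T (x(T, L) = -6*T + √(-3 + 4) = -6*T + √1 = -6*T + 1 = 1 - 6*T)
(-17140 - 4105) + x(X(13, -9), -154) = (-17140 - 4105) + (1 - 6*13) = -21245 + (1 - 78) = -21245 - 77 = -21322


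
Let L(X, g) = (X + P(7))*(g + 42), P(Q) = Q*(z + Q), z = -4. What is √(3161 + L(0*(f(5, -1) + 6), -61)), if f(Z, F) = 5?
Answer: √2762 ≈ 52.555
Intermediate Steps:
P(Q) = Q*(-4 + Q)
L(X, g) = (21 + X)*(42 + g) (L(X, g) = (X + 7*(-4 + 7))*(g + 42) = (X + 7*3)*(42 + g) = (X + 21)*(42 + g) = (21 + X)*(42 + g))
√(3161 + L(0*(f(5, -1) + 6), -61)) = √(3161 + (882 + 21*(-61) + 42*(0*(5 + 6)) + (0*(5 + 6))*(-61))) = √(3161 + (882 - 1281 + 42*(0*11) + (0*11)*(-61))) = √(3161 + (882 - 1281 + 42*0 + 0*(-61))) = √(3161 + (882 - 1281 + 0 + 0)) = √(3161 - 399) = √2762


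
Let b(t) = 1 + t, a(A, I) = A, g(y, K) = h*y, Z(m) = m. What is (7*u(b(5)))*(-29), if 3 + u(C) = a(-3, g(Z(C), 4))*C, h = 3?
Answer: 4263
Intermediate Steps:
g(y, K) = 3*y
u(C) = -3 - 3*C
(7*u(b(5)))*(-29) = (7*(-3 - 3*(1 + 5)))*(-29) = (7*(-3 - 3*6))*(-29) = (7*(-3 - 18))*(-29) = (7*(-21))*(-29) = -147*(-29) = 4263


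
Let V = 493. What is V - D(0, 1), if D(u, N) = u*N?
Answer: 493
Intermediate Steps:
D(u, N) = N*u
V - D(0, 1) = 493 - 0 = 493 - 1*0 = 493 + 0 = 493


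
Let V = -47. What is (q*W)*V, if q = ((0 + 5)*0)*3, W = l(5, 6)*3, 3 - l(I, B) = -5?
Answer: 0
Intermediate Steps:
l(I, B) = 8 (l(I, B) = 3 - 1*(-5) = 3 + 5 = 8)
W = 24 (W = 8*3 = 24)
q = 0 (q = (5*0)*3 = 0*3 = 0)
(q*W)*V = (0*24)*(-47) = 0*(-47) = 0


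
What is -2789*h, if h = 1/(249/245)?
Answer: -683305/249 ≈ -2744.2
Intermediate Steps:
h = 245/249 (h = 1/(249*(1/245)) = 1/(249/245) = 245/249 ≈ 0.98394)
-2789*h = -2789*245/249 = -683305/249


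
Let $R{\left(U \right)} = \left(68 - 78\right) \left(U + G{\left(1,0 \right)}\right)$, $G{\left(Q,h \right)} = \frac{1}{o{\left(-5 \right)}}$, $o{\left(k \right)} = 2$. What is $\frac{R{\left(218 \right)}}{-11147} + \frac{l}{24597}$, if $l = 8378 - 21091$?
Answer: $- \frac{87967366}{274182759} \approx -0.32083$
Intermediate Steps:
$G{\left(Q,h \right)} = \frac{1}{2}$
$l = -12713$ ($l = 8378 - 21091 = -12713$)
$R{\left(U \right)} = -5 - 10 U$ ($R{\left(U \right)} = \left(68 - 78\right) \left(U + \frac{1}{2}\right) = - 10 \left(\frac{1}{2} + U\right) = -5 - 10 U$)
$\frac{R{\left(218 \right)}}{-11147} + \frac{l}{24597} = \frac{-5 - 2180}{-11147} - \frac{12713}{24597} = \left(-5 - 2180\right) \left(- \frac{1}{11147}\right) - \frac{12713}{24597} = \left(-2185\right) \left(- \frac{1}{11147}\right) - \frac{12713}{24597} = \frac{2185}{11147} - \frac{12713}{24597} = - \frac{87967366}{274182759}$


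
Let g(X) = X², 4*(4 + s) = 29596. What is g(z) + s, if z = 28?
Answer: 8179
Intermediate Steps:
s = 7395 (s = -4 + (¼)*29596 = -4 + 7399 = 7395)
g(z) + s = 28² + 7395 = 784 + 7395 = 8179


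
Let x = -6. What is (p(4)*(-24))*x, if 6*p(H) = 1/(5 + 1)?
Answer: 4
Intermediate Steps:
p(H) = 1/36 (p(H) = 1/(6*(5 + 1)) = (⅙)/6 = (⅙)*(⅙) = 1/36)
(p(4)*(-24))*x = ((1/36)*(-24))*(-6) = -⅔*(-6) = 4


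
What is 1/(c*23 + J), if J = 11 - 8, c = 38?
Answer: 1/877 ≈ 0.0011403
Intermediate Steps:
J = 3
1/(c*23 + J) = 1/(38*23 + 3) = 1/(874 + 3) = 1/877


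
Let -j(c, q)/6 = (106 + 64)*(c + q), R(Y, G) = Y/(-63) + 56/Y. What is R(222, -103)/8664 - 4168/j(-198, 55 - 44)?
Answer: -1189314041/53501997780 ≈ -0.022229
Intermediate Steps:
R(Y, G) = 56/Y - Y/63 (R(Y, G) = Y*(-1/63) + 56/Y = -Y/63 + 56/Y = 56/Y - Y/63)
j(c, q) = -1020*c - 1020*q (j(c, q) = -6*(106 + 64)*(c + q) = -1020*(c + q) = -6*(170*c + 170*q) = -1020*c - 1020*q)
R(222, -103)/8664 - 4168/j(-198, 55 - 44) = (56/222 - 1/63*222)/8664 - 4168/(-1020*(-198) - 1020*(55 - 44)) = (56*(1/222) - 74/21)*(1/8664) - 4168/(201960 - 1020*11) = (28/111 - 74/21)*(1/8664) - 4168/(201960 - 11220) = -2542/777*1/8664 - 4168/190740 = -1271/3365964 - 4168*1/190740 = -1271/3365964 - 1042/47685 = -1189314041/53501997780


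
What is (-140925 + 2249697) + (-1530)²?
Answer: 4449672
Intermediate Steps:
(-140925 + 2249697) + (-1530)² = 2108772 + 2340900 = 4449672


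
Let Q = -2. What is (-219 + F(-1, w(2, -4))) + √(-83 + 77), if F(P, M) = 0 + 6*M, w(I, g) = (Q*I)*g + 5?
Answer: -93 + I*√6 ≈ -93.0 + 2.4495*I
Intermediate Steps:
w(I, g) = 5 - 2*I*g (w(I, g) = (-2*I)*g + 5 = -2*I*g + 5 = 5 - 2*I*g)
F(P, M) = 6*M
(-219 + F(-1, w(2, -4))) + √(-83 + 77) = (-219 + 6*(5 - 2*2*(-4))) + √(-83 + 77) = (-219 + 6*(5 + 16)) + √(-6) = (-219 + 6*21) + I*√6 = (-219 + 126) + I*√6 = -93 + I*√6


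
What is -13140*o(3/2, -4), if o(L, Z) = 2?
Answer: -26280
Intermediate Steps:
-13140*o(3/2, -4) = -13140*2 = -26280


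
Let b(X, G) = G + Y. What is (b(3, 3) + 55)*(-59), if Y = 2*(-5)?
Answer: -2832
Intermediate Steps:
Y = -10
b(X, G) = -10 + G (b(X, G) = G - 10 = -10 + G)
(b(3, 3) + 55)*(-59) = ((-10 + 3) + 55)*(-59) = (-7 + 55)*(-59) = 48*(-59) = -2832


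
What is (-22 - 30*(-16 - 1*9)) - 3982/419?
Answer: 301050/419 ≈ 718.50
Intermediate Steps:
(-22 - 30*(-16 - 1*9)) - 3982/419 = (-22 - 30*(-16 - 9)) - 3982/419 = (-22 - 30*(-25)) - 1*3982/419 = (-22 + 750) - 3982/419 = 728 - 3982/419 = 301050/419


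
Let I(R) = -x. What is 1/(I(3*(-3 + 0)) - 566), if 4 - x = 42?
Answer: -1/528 ≈ -0.0018939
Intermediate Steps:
x = -38 (x = 4 - 1*42 = 4 - 42 = -38)
I(R) = 38 (I(R) = -1*(-38) = 38)
1/(I(3*(-3 + 0)) - 566) = 1/(38 - 566) = 1/(-528) = -1/528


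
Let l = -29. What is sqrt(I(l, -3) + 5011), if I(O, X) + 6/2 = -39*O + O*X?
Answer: sqrt(6226) ≈ 78.905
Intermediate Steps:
I(O, X) = -3 - 39*O + O*X (I(O, X) = -3 + (-39*O + O*X) = -3 - 39*O + O*X)
sqrt(I(l, -3) + 5011) = sqrt((-3 - 39*(-29) - 29*(-3)) + 5011) = sqrt((-3 + 1131 + 87) + 5011) = sqrt(1215 + 5011) = sqrt(6226)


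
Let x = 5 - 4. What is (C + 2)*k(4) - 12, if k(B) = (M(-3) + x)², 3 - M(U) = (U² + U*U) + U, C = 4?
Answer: 714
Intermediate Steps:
M(U) = 3 - U - 2*U² (M(U) = 3 - ((U² + U*U) + U) = 3 - ((U² + U²) + U) = 3 - (2*U² + U) = 3 - (U + 2*U²) = 3 + (-U - 2*U²) = 3 - U - 2*U²)
x = 1
k(B) = 121 (k(B) = ((3 - 1*(-3) - 2*(-3)²) + 1)² = ((3 + 3 - 2*9) + 1)² = ((3 + 3 - 18) + 1)² = (-12 + 1)² = (-11)² = 121)
(C + 2)*k(4) - 12 = (4 + 2)*121 - 12 = 6*121 - 12 = 726 - 12 = 714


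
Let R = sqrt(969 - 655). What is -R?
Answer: -sqrt(314) ≈ -17.720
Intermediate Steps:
R = sqrt(314) ≈ 17.720
-R = -sqrt(314)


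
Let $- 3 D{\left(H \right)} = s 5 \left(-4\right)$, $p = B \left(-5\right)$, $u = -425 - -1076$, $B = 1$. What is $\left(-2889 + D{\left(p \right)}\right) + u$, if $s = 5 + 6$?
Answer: $- \frac{6494}{3} \approx -2164.7$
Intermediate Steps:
$u = 651$ ($u = -425 + 1076 = 651$)
$s = 11$
$p = -5$ ($p = 1 \left(-5\right) = -5$)
$D{\left(H \right)} = \frac{220}{3}$ ($D{\left(H \right)} = - \frac{11 \cdot 5 \left(-4\right)}{3} = - \frac{11 \left(-20\right)}{3} = \left(- \frac{1}{3}\right) \left(-220\right) = \frac{220}{3}$)
$\left(-2889 + D{\left(p \right)}\right) + u = \left(-2889 + \frac{220}{3}\right) + 651 = - \frac{8447}{3} + 651 = - \frac{6494}{3}$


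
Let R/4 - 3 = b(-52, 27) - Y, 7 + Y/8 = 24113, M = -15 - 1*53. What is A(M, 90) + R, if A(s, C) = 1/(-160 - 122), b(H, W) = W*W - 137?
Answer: -216861385/282 ≈ -7.6901e+5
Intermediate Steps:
b(H, W) = -137 + W² (b(H, W) = W² - 137 = -137 + W²)
M = -68 (M = -15 - 53 = -68)
Y = 192848 (Y = -56 + 8*24113 = -56 + 192904 = 192848)
A(s, C) = -1/282 (A(s, C) = 1/(-282) = -1/282)
R = -769012 (R = 12 + 4*((-137 + 27²) - 1*192848) = 12 + 4*((-137 + 729) - 192848) = 12 + 4*(592 - 192848) = 12 + 4*(-192256) = 12 - 769024 = -769012)
A(M, 90) + R = -1/282 - 769012 = -216861385/282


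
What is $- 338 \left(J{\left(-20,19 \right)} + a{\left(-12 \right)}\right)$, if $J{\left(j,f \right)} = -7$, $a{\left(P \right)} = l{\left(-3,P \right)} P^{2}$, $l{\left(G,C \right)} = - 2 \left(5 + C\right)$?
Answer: $-679042$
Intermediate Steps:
$l{\left(G,C \right)} = -10 - 2 C$
$a{\left(P \right)} = P^{2} \left(-10 - 2 P\right)$ ($a{\left(P \right)} = \left(-10 - 2 P\right) P^{2} = P^{2} \left(-10 - 2 P\right)$)
$- 338 \left(J{\left(-20,19 \right)} + a{\left(-12 \right)}\right) = - 338 \left(-7 + 2 \left(-12\right)^{2} \left(-5 - -12\right)\right) = - 338 \left(-7 + 2 \cdot 144 \left(-5 + 12\right)\right) = - 338 \left(-7 + 2 \cdot 144 \cdot 7\right) = - 338 \left(-7 + 2016\right) = \left(-338\right) 2009 = -679042$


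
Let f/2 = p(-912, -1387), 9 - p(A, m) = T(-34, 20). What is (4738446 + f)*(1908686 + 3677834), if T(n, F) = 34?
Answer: 26471144021920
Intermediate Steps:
p(A, m) = -25 (p(A, m) = 9 - 1*34 = 9 - 34 = -25)
f = -50 (f = 2*(-25) = -50)
(4738446 + f)*(1908686 + 3677834) = (4738446 - 50)*(1908686 + 3677834) = 4738396*5586520 = 26471144021920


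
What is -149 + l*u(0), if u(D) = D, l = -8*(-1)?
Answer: -149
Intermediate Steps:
l = 8
-149 + l*u(0) = -149 + 8*0 = -149 + 0 = -149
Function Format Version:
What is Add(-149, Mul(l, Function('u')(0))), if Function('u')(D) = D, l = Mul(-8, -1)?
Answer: -149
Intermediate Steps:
l = 8
Add(-149, Mul(l, Function('u')(0))) = Add(-149, Mul(8, 0)) = Add(-149, 0) = -149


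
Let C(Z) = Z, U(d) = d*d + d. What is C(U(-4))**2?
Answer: 144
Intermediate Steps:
U(d) = d + d**2 (U(d) = d**2 + d = d + d**2)
C(U(-4))**2 = (-4*(1 - 4))**2 = (-4*(-3))**2 = 12**2 = 144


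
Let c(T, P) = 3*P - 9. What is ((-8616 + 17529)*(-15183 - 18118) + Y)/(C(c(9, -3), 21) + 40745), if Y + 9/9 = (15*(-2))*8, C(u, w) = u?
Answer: -296812054/40727 ≈ -7287.8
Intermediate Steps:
c(T, P) = -9 + 3*P
Y = -241 (Y = -1 + (15*(-2))*8 = -1 - 30*8 = -1 - 240 = -241)
((-8616 + 17529)*(-15183 - 18118) + Y)/(C(c(9, -3), 21) + 40745) = ((-8616 + 17529)*(-15183 - 18118) - 241)/((-9 + 3*(-3)) + 40745) = (8913*(-33301) - 241)/((-9 - 9) + 40745) = (-296811813 - 241)/(-18 + 40745) = -296812054/40727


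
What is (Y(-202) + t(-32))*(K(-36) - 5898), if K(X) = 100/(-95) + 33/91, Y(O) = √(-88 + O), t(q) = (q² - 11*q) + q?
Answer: -1958176320/247 - 10198835*I*√290/1729 ≈ -7.9278e+6 - 1.0045e+5*I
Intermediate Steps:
t(q) = q² - 10*q
K(X) = -1193/1729 (K(X) = 100*(-1/95) + 33*(1/91) = -20/19 + 33/91 = -1193/1729)
(Y(-202) + t(-32))*(K(-36) - 5898) = (√(-88 - 202) - 32*(-10 - 32))*(-1193/1729 - 5898) = (√(-290) - 32*(-42))*(-10198835/1729) = (I*√290 + 1344)*(-10198835/1729) = (1344 + I*√290)*(-10198835/1729) = -1958176320/247 - 10198835*I*√290/1729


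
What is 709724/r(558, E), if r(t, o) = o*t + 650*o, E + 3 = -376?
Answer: -177431/114458 ≈ -1.5502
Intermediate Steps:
E = -379 (E = -3 - 376 = -379)
r(t, o) = 650*o + o*t
709724/r(558, E) = 709724/((-379*(650 + 558))) = 709724/((-379*1208)) = 709724/(-457832) = 709724*(-1/457832) = -177431/114458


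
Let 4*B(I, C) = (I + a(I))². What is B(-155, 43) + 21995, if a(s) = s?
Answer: 46020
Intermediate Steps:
B(I, C) = I² (B(I, C) = (I + I)²/4 = (2*I)²/4 = (4*I²)/4 = I²)
B(-155, 43) + 21995 = (-155)² + 21995 = 24025 + 21995 = 46020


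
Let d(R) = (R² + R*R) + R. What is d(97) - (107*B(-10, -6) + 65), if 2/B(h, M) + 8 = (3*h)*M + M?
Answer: 1564443/83 ≈ 18849.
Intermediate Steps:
B(h, M) = 2/(-8 + M + 3*M*h) (B(h, M) = 2/(-8 + ((3*h)*M + M)) = 2/(-8 + (3*M*h + M)) = 2/(-8 + (M + 3*M*h)) = 2/(-8 + M + 3*M*h))
d(R) = R + 2*R² (d(R) = (R² + R²) + R = 2*R² + R = R + 2*R²)
d(97) - (107*B(-10, -6) + 65) = 97*(1 + 2*97) - (107*(2/(-8 - 6 + 3*(-6)*(-10))) + 65) = 97*(1 + 194) - (107*(2/(-8 - 6 + 180)) + 65) = 97*195 - (107*(2/166) + 65) = 18915 - (107*(2*(1/166)) + 65) = 18915 - (107*(1/83) + 65) = 18915 - (107/83 + 65) = 18915 - 1*5502/83 = 18915 - 5502/83 = 1564443/83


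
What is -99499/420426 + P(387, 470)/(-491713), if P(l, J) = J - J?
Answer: -99499/420426 ≈ -0.23666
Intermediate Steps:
P(l, J) = 0
-99499/420426 + P(387, 470)/(-491713) = -99499/420426 + 0/(-491713) = -99499*1/420426 + 0*(-1/491713) = -99499/420426 + 0 = -99499/420426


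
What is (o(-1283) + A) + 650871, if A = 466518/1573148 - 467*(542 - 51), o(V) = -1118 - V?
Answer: 331729165445/786574 ≈ 4.2174e+5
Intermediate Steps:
A = -180358825219/786574 (A = 466518*(1/1573148) - 467*491 = 233259/786574 - 229297 = -180358825219/786574 ≈ -2.2930e+5)
(o(-1283) + A) + 650871 = ((-1118 - 1*(-1283)) - 180358825219/786574) + 650871 = ((-1118 + 1283) - 180358825219/786574) + 650871 = (165 - 180358825219/786574) + 650871 = -180229040509/786574 + 650871 = 331729165445/786574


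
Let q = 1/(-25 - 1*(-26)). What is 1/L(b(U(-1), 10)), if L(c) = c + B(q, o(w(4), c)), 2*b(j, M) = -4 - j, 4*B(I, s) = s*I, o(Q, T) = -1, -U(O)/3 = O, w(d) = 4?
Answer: -4/15 ≈ -0.26667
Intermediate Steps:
U(O) = -3*O
q = 1 (q = 1/(-25 + 26) = 1/1 = 1)
B(I, s) = I*s/4 (B(I, s) = (s*I)/4 = (I*s)/4 = I*s/4)
b(j, M) = -2 - j/2 (b(j, M) = (-4 - j)/2 = -2 - j/2)
L(c) = -¼ + c (L(c) = c + (¼)*1*(-1) = c - ¼ = -¼ + c)
1/L(b(U(-1), 10)) = 1/(-¼ + (-2 - (-3)*(-1)/2)) = 1/(-¼ + (-2 - ½*3)) = 1/(-¼ + (-2 - 3/2)) = 1/(-¼ - 7/2) = 1/(-15/4) = -4/15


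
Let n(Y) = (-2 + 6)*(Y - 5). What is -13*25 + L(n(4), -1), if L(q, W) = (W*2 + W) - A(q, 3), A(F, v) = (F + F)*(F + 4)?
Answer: -328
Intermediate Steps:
n(Y) = -20 + 4*Y (n(Y) = 4*(-5 + Y) = -20 + 4*Y)
A(F, v) = 2*F*(4 + F) (A(F, v) = (2*F)*(4 + F) = 2*F*(4 + F))
L(q, W) = 3*W - 2*q*(4 + q) (L(q, W) = (W*2 + W) - 2*q*(4 + q) = (2*W + W) - 2*q*(4 + q) = 3*W - 2*q*(4 + q))
-13*25 + L(n(4), -1) = -13*25 + (3*(-1) - 2*(-20 + 4*4)*(4 + (-20 + 4*4))) = -325 + (-3 - 2*(-20 + 16)*(4 + (-20 + 16))) = -325 + (-3 - 2*(-4)*(4 - 4)) = -325 + (-3 - 2*(-4)*0) = -325 + (-3 + 0) = -325 - 3 = -328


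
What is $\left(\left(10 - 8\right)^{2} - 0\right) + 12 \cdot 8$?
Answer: $100$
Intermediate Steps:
$\left(\left(10 - 8\right)^{2} - 0\right) + 12 \cdot 8 = \left(2^{2} + 0\right) + 96 = \left(4 + 0\right) + 96 = 4 + 96 = 100$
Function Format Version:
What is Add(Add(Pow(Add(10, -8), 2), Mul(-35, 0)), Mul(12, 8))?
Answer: 100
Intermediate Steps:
Add(Add(Pow(Add(10, -8), 2), Mul(-35, 0)), Mul(12, 8)) = Add(Add(Pow(2, 2), 0), 96) = Add(Add(4, 0), 96) = Add(4, 96) = 100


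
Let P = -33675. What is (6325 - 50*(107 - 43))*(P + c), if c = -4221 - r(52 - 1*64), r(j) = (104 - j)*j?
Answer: -114075000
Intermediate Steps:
r(j) = j*(104 - j)
c = -2829 (c = -4221 - (52 - 1*64)*(104 - (52 - 1*64)) = -4221 - (52 - 64)*(104 - (52 - 64)) = -4221 - (-12)*(104 - 1*(-12)) = -4221 - (-12)*(104 + 12) = -4221 - (-12)*116 = -4221 - 1*(-1392) = -4221 + 1392 = -2829)
(6325 - 50*(107 - 43))*(P + c) = (6325 - 50*(107 - 43))*(-33675 - 2829) = (6325 - 50*64)*(-36504) = (6325 - 3200)*(-36504) = 3125*(-36504) = -114075000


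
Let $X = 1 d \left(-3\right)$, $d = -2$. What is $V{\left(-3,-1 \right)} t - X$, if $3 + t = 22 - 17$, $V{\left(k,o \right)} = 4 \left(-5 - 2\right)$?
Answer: $-62$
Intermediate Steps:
$V{\left(k,o \right)} = -28$ ($V{\left(k,o \right)} = 4 \left(-7\right) = -28$)
$t = 2$ ($t = -3 + \left(22 - 17\right) = -3 + 5 = 2$)
$X = 6$ ($X = 1 \left(-2\right) \left(-3\right) = \left(-2\right) \left(-3\right) = 6$)
$V{\left(-3,-1 \right)} t - X = \left(-28\right) 2 - 6 = -56 - 6 = -62$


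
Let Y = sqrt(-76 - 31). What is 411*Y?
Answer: 411*I*sqrt(107) ≈ 4251.4*I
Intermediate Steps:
Y = I*sqrt(107) (Y = sqrt(-107) = I*sqrt(107) ≈ 10.344*I)
411*Y = 411*(I*sqrt(107)) = 411*I*sqrt(107)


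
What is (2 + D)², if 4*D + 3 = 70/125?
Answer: 19321/10000 ≈ 1.9321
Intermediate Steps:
D = -61/100 (D = -¾ + (70/125)/4 = -¾ + (70*(1/125))/4 = -¾ + (¼)*(14/25) = -¾ + 7/50 = -61/100 ≈ -0.61000)
(2 + D)² = (2 - 61/100)² = (139/100)² = 19321/10000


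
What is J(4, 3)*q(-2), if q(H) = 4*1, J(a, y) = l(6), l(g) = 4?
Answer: 16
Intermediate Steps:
J(a, y) = 4
q(H) = 4
J(4, 3)*q(-2) = 4*4 = 16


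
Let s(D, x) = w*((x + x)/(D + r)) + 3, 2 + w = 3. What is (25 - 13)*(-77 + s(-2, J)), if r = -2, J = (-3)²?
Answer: -942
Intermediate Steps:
J = 9
w = 1 (w = -2 + 3 = 1)
s(D, x) = 3 + 2*x/(-2 + D) (s(D, x) = 1*((x + x)/(D - 2)) + 3 = 1*((2*x)/(-2 + D)) + 3 = 1*(2*x/(-2 + D)) + 3 = 2*x/(-2 + D) + 3 = 3 + 2*x/(-2 + D))
(25 - 13)*(-77 + s(-2, J)) = (25 - 13)*(-77 + (-6 + 2*9 + 3*(-2))/(-2 - 2)) = 12*(-77 + (-6 + 18 - 6)/(-4)) = 12*(-77 - ¼*6) = 12*(-77 - 3/2) = 12*(-157/2) = -942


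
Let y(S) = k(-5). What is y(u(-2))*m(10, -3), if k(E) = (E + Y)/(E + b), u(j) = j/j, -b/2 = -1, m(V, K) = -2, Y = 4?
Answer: -2/3 ≈ -0.66667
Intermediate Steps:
b = 2 (b = -2*(-1) = 2)
u(j) = 1
k(E) = (4 + E)/(2 + E) (k(E) = (E + 4)/(E + 2) = (4 + E)/(2 + E))
y(S) = 1/3 (y(S) = (4 - 5)/(2 - 5) = -1/(-3) = -1/3*(-1) = 1/3)
y(u(-2))*m(10, -3) = (1/3)*(-2) = -2/3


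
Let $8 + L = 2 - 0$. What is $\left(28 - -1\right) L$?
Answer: $-174$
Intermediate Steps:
$L = -6$ ($L = -8 + \left(2 - 0\right) = -8 + \left(2 + 0\right) = -8 + 2 = -6$)
$\left(28 - -1\right) L = \left(28 - -1\right) \left(-6\right) = \left(28 + 1\right) \left(-6\right) = 29 \left(-6\right) = -174$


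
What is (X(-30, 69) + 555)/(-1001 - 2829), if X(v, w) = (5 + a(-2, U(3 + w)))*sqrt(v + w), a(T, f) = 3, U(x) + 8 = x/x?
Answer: -111/766 - 4*sqrt(39)/1915 ≈ -0.15795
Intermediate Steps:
U(x) = -7 (U(x) = -8 + x/x = -8 + 1 = -7)
X(v, w) = 8*sqrt(v + w) (X(v, w) = (5 + 3)*sqrt(v + w) = 8*sqrt(v + w))
(X(-30, 69) + 555)/(-1001 - 2829) = (8*sqrt(-30 + 69) + 555)/(-1001 - 2829) = (8*sqrt(39) + 555)/(-3830) = (555 + 8*sqrt(39))*(-1/3830) = -111/766 - 4*sqrt(39)/1915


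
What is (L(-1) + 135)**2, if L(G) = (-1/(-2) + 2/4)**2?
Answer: 18496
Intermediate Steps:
L(G) = 1 (L(G) = (-1*(-1/2) + 2*(1/4))**2 = (1/2 + 1/2)**2 = 1**2 = 1)
(L(-1) + 135)**2 = (1 + 135)**2 = 136**2 = 18496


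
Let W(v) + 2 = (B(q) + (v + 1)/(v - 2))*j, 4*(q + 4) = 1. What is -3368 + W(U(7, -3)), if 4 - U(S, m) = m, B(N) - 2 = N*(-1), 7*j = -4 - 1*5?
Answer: -67589/20 ≈ -3379.4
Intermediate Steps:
q = -15/4 (q = -4 + (1/4)*1 = -4 + 1/4 = -15/4 ≈ -3.7500)
j = -9/7 (j = (-4 - 1*5)/7 = (-4 - 5)/7 = (1/7)*(-9) = -9/7 ≈ -1.2857)
B(N) = 2 - N (B(N) = 2 + N*(-1) = 2 - N)
U(S, m) = 4 - m
W(v) = -263/28 - 9*(1 + v)/(7*(-2 + v)) (W(v) = -2 + ((2 - 1*(-15/4)) + (v + 1)/(v - 2))*(-9/7) = -2 + ((2 + 15/4) + (1 + v)/(-2 + v))*(-9/7) = -2 + (23/4 + (1 + v)/(-2 + v))*(-9/7) = -2 + (-207/28 - 9*(1 + v)/(7*(-2 + v))) = -263/28 - 9*(1 + v)/(7*(-2 + v)))
-3368 + W(U(7, -3)) = -3368 + (490 - 299*(4 - 1*(-3)))/(28*(-2 + (4 - 1*(-3)))) = -3368 + (490 - 299*(4 + 3))/(28*(-2 + (4 + 3))) = -3368 + (490 - 299*7)/(28*(-2 + 7)) = -3368 + (1/28)*(490 - 2093)/5 = -3368 + (1/28)*(1/5)*(-1603) = -3368 - 229/20 = -67589/20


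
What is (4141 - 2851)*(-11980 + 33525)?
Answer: 27793050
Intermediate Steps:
(4141 - 2851)*(-11980 + 33525) = 1290*21545 = 27793050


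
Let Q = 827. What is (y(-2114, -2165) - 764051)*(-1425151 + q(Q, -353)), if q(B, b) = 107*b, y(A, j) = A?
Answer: 1120839634130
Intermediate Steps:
(y(-2114, -2165) - 764051)*(-1425151 + q(Q, -353)) = (-2114 - 764051)*(-1425151 + 107*(-353)) = -766165*(-1425151 - 37771) = -766165*(-1462922) = 1120839634130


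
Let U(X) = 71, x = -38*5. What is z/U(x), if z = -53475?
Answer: -53475/71 ≈ -753.17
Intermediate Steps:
x = -190
z/U(x) = -53475/71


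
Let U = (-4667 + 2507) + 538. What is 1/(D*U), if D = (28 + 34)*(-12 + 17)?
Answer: -1/502820 ≈ -1.9888e-6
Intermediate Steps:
U = -1622 (U = -2160 + 538 = -1622)
D = 310 (D = 62*5 = 310)
1/(D*U) = 1/(310*(-1622)) = 1/(-502820) = -1/502820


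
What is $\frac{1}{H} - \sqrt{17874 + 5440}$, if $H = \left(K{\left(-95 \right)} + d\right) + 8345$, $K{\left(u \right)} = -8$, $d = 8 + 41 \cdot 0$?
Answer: $\frac{1}{8345} - \sqrt{23314} \approx -152.69$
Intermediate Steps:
$d = 8$ ($d = 8 + 0 = 8$)
$H = 8345$ ($H = \left(-8 + 8\right) + 8345 = 0 + 8345 = 8345$)
$\frac{1}{H} - \sqrt{17874 + 5440} = \frac{1}{8345} - \sqrt{17874 + 5440} = \frac{1}{8345} - \sqrt{23314}$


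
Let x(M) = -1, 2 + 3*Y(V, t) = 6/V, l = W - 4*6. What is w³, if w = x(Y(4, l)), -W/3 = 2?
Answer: -1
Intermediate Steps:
W = -6 (W = -3*2 = -6)
l = -30 (l = -6 - 4*6 = -6 - 24 = -30)
Y(V, t) = -⅔ + 2/V (Y(V, t) = -⅔ + (6/V)/3 = -⅔ + 2/V)
w = -1
w³ = (-1)³ = -1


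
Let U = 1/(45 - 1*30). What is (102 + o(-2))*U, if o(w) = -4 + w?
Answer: 32/5 ≈ 6.4000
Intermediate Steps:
U = 1/15 (U = 1/(45 - 30) = 1/15 ≈ 0.066667)
(102 + o(-2))*U = (102 + (-4 - 2))*(1/15) = (102 - 6)*(1/15) = 96*(1/15) = 32/5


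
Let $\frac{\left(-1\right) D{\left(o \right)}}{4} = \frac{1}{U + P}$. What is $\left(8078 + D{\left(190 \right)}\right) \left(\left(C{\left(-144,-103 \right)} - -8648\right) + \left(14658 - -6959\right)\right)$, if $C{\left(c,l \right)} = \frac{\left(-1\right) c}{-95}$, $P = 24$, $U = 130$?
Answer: $\frac{1788280782124}{7315} \approx 2.4447 \cdot 10^{8}$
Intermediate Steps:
$D{\left(o \right)} = - \frac{2}{77}$ ($D{\left(o \right)} = - \frac{4}{130 + 24} = - \frac{4}{154} = \left(-4\right) \frac{1}{154} = - \frac{2}{77}$)
$C{\left(c,l \right)} = \frac{c}{95}$ ($C{\left(c,l \right)} = - c \left(- \frac{1}{95}\right) = \frac{c}{95}$)
$\left(8078 + D{\left(190 \right)}\right) \left(\left(C{\left(-144,-103 \right)} - -8648\right) + \left(14658 - -6959\right)\right) = \left(8078 - \frac{2}{77}\right) \left(\left(\frac{1}{95} \left(-144\right) - -8648\right) + \left(14658 - -6959\right)\right) = \frac{622004 \left(\left(- \frac{144}{95} + 8648\right) + \left(14658 + 6959\right)\right)}{77} = \frac{622004 \left(\frac{821416}{95} + 21617\right)}{77} = \frac{622004}{77} \cdot \frac{2875031}{95} = \frac{1788280782124}{7315}$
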